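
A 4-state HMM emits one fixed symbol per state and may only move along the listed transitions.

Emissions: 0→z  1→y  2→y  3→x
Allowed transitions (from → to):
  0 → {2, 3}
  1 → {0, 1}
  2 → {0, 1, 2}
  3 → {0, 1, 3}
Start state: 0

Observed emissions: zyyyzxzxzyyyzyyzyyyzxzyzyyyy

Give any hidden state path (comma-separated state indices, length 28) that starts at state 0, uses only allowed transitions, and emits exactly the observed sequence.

0,2,2,2,0,3,0,3,0,2,2,2,0,2,1,0,2,1,1,0,3,0,2,0,2,2,2,2

  [0] z  {0}  => 0  start
  [1] y  {1,2}  => 2  0->2 ok
  [2] y  {1,2}  => 2  2->2 ok
  [3] y  {1,2}  => 2  2->2 ok
  [4] z  {0}  => 0  2->0 ok
  [5] x  {3}  => 3  0->3 ok
  [6] z  {0}  => 0  3->0 ok
  [7] x  {3}  => 3  0->3 ok
  [8] z  {0}  => 0  3->0 ok
  [9] y  {1,2}  => 2  0->2 ok
  [10] y  {1,2}  => 2  2->2 ok
  [11] y  {1,2}  => 2  2->2 ok
  [12] z  {0}  => 0  2->0 ok
  [13] y  {1,2}  => 2  0->2 ok
  [14] y  {1,2}  => 1  2->1 ok
  [15] z  {0}  => 0  1->0 ok
  [16] y  {1,2}  => 2  0->2 ok
  [17] y  {1,2}  => 1  2->1 ok
  [18] y  {1,2}  => 1  1->1 ok
  [19] z  {0}  => 0  1->0 ok
  [20] x  {3}  => 3  0->3 ok
  [21] z  {0}  => 0  3->0 ok
  [22] y  {1,2}  => 2  0->2 ok
  [23] z  {0}  => 0  2->0 ok
  [24] y  {1,2}  => 2  0->2 ok
  [25] y  {1,2}  => 2  2->2 ok
  [26] y  {1,2}  => 2  2->2 ok
  [27] y  {1,2}  => 2  2->2 ok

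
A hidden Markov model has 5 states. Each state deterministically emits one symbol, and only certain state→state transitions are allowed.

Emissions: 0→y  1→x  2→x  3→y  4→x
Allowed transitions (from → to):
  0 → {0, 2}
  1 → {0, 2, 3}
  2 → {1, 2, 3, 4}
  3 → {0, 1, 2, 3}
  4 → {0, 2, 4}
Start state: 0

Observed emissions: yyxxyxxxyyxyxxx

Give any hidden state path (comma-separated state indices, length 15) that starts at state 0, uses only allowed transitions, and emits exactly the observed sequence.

  pos 0: y in {0,3}, choose 0; start
  pos 1: y in {0,3}, choose 0; 0->0 ok
  pos 2: x in {1,2,4}, choose 2; 0->2 ok
  pos 3: x in {1,2,4}, choose 1; 2->1 ok
  pos 4: y in {0,3}, choose 0; 1->0 ok
  pos 5: x in {1,2,4}, choose 2; 0->2 ok
  pos 6: x in {1,2,4}, choose 1; 2->1 ok
  pos 7: x in {1,2,4}, choose 2; 1->2 ok
  pos 8: y in {0,3}, choose 3; 2->3 ok
  pos 9: y in {0,3}, choose 0; 3->0 ok
  pos 10: x in {1,2,4}, choose 2; 0->2 ok
  pos 11: y in {0,3}, choose 3; 2->3 ok
  pos 12: x in {1,2,4}, choose 1; 3->1 ok
  pos 13: x in {1,2,4}, choose 2; 1->2 ok
  pos 14: x in {1,2,4}, choose 4; 2->4 ok

0,0,2,1,0,2,1,2,3,0,2,3,1,2,4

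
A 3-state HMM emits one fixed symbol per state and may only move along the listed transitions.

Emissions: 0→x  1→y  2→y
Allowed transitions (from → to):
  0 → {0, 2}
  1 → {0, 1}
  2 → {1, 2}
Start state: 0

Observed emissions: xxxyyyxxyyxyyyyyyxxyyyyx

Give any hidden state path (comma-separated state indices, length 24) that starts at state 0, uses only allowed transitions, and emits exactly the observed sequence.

0,0,0,2,2,1,0,0,2,1,0,2,2,2,2,2,1,0,0,2,1,1,1,0

  pos 0: x in {0}, choose 0; start
  pos 1: x in {0}, choose 0; 0->0 ok
  pos 2: x in {0}, choose 0; 0->0 ok
  pos 3: y in {1,2}, choose 2; 0->2 ok
  pos 4: y in {1,2}, choose 2; 2->2 ok
  pos 5: y in {1,2}, choose 1; 2->1 ok
  pos 6: x in {0}, choose 0; 1->0 ok
  pos 7: x in {0}, choose 0; 0->0 ok
  pos 8: y in {1,2}, choose 2; 0->2 ok
  pos 9: y in {1,2}, choose 1; 2->1 ok
  pos 10: x in {0}, choose 0; 1->0 ok
  pos 11: y in {1,2}, choose 2; 0->2 ok
  pos 12: y in {1,2}, choose 2; 2->2 ok
  pos 13: y in {1,2}, choose 2; 2->2 ok
  pos 14: y in {1,2}, choose 2; 2->2 ok
  pos 15: y in {1,2}, choose 2; 2->2 ok
  pos 16: y in {1,2}, choose 1; 2->1 ok
  pos 17: x in {0}, choose 0; 1->0 ok
  pos 18: x in {0}, choose 0; 0->0 ok
  pos 19: y in {1,2}, choose 2; 0->2 ok
  pos 20: y in {1,2}, choose 1; 2->1 ok
  pos 21: y in {1,2}, choose 1; 1->1 ok
  pos 22: y in {1,2}, choose 1; 1->1 ok
  pos 23: x in {0}, choose 0; 1->0 ok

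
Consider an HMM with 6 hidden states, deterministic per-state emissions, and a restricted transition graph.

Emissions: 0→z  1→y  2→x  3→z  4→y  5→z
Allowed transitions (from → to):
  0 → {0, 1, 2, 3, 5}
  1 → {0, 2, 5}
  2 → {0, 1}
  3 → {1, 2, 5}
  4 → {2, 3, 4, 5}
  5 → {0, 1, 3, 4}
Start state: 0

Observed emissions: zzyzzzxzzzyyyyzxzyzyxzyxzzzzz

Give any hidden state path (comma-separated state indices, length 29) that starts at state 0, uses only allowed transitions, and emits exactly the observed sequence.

0,5,4,3,5,0,2,0,0,5,4,4,4,4,3,2,0,1,0,1,2,0,1,2,0,3,5,3,5

  t0 'z' -> {0,3,5}, take 0 (start)
  t1 'z' -> {0,3,5}, take 5 (0->5 ok)
  t2 'y' -> {1,4}, take 4 (5->4 ok)
  t3 'z' -> {0,3,5}, take 3 (4->3 ok)
  t4 'z' -> {0,3,5}, take 5 (3->5 ok)
  t5 'z' -> {0,3,5}, take 0 (5->0 ok)
  t6 'x' -> {2}, take 2 (0->2 ok)
  t7 'z' -> {0,3,5}, take 0 (2->0 ok)
  t8 'z' -> {0,3,5}, take 0 (0->0 ok)
  t9 'z' -> {0,3,5}, take 5 (0->5 ok)
  t10 'y' -> {1,4}, take 4 (5->4 ok)
  t11 'y' -> {1,4}, take 4 (4->4 ok)
  t12 'y' -> {1,4}, take 4 (4->4 ok)
  t13 'y' -> {1,4}, take 4 (4->4 ok)
  t14 'z' -> {0,3,5}, take 3 (4->3 ok)
  t15 'x' -> {2}, take 2 (3->2 ok)
  t16 'z' -> {0,3,5}, take 0 (2->0 ok)
  t17 'y' -> {1,4}, take 1 (0->1 ok)
  t18 'z' -> {0,3,5}, take 0 (1->0 ok)
  t19 'y' -> {1,4}, take 1 (0->1 ok)
  t20 'x' -> {2}, take 2 (1->2 ok)
  t21 'z' -> {0,3,5}, take 0 (2->0 ok)
  t22 'y' -> {1,4}, take 1 (0->1 ok)
  t23 'x' -> {2}, take 2 (1->2 ok)
  t24 'z' -> {0,3,5}, take 0 (2->0 ok)
  t25 'z' -> {0,3,5}, take 3 (0->3 ok)
  t26 'z' -> {0,3,5}, take 5 (3->5 ok)
  t27 'z' -> {0,3,5}, take 3 (5->3 ok)
  t28 'z' -> {0,3,5}, take 5 (3->5 ok)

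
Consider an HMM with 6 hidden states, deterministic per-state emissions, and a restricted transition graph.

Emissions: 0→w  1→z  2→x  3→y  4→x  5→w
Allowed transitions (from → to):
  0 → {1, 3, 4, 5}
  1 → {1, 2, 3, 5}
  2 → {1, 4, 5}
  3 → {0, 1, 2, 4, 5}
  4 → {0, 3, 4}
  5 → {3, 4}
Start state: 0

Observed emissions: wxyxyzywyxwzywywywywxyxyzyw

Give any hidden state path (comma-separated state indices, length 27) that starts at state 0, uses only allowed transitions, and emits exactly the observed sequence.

0,4,3,4,3,1,3,0,3,4,0,1,3,0,3,5,3,5,3,0,4,3,4,3,1,3,0

  0: obs=w cand={0,5} pick 0 [start]
  1: obs=x cand={2,4} pick 4 [0->4 ok]
  2: obs=y cand={3} pick 3 [4->3 ok]
  3: obs=x cand={2,4} pick 4 [3->4 ok]
  4: obs=y cand={3} pick 3 [4->3 ok]
  5: obs=z cand={1} pick 1 [3->1 ok]
  6: obs=y cand={3} pick 3 [1->3 ok]
  7: obs=w cand={0,5} pick 0 [3->0 ok]
  8: obs=y cand={3} pick 3 [0->3 ok]
  9: obs=x cand={2,4} pick 4 [3->4 ok]
  10: obs=w cand={0,5} pick 0 [4->0 ok]
  11: obs=z cand={1} pick 1 [0->1 ok]
  12: obs=y cand={3} pick 3 [1->3 ok]
  13: obs=w cand={0,5} pick 0 [3->0 ok]
  14: obs=y cand={3} pick 3 [0->3 ok]
  15: obs=w cand={0,5} pick 5 [3->5 ok]
  16: obs=y cand={3} pick 3 [5->3 ok]
  17: obs=w cand={0,5} pick 5 [3->5 ok]
  18: obs=y cand={3} pick 3 [5->3 ok]
  19: obs=w cand={0,5} pick 0 [3->0 ok]
  20: obs=x cand={2,4} pick 4 [0->4 ok]
  21: obs=y cand={3} pick 3 [4->3 ok]
  22: obs=x cand={2,4} pick 4 [3->4 ok]
  23: obs=y cand={3} pick 3 [4->3 ok]
  24: obs=z cand={1} pick 1 [3->1 ok]
  25: obs=y cand={3} pick 3 [1->3 ok]
  26: obs=w cand={0,5} pick 0 [3->0 ok]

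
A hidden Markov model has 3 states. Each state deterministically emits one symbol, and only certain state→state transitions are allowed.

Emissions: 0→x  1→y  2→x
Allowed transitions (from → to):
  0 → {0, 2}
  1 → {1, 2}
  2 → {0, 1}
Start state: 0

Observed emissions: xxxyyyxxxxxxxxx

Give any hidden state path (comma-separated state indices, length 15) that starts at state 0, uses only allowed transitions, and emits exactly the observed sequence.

  pos 0: x in {0,2}, choose 0; start
  pos 1: x in {0,2}, choose 0; 0->0 ok
  pos 2: x in {0,2}, choose 2; 0->2 ok
  pos 3: y in {1}, choose 1; 2->1 ok
  pos 4: y in {1}, choose 1; 1->1 ok
  pos 5: y in {1}, choose 1; 1->1 ok
  pos 6: x in {0,2}, choose 2; 1->2 ok
  pos 7: x in {0,2}, choose 0; 2->0 ok
  pos 8: x in {0,2}, choose 0; 0->0 ok
  pos 9: x in {0,2}, choose 2; 0->2 ok
  pos 10: x in {0,2}, choose 0; 2->0 ok
  pos 11: x in {0,2}, choose 0; 0->0 ok
  pos 12: x in {0,2}, choose 2; 0->2 ok
  pos 13: x in {0,2}, choose 0; 2->0 ok
  pos 14: x in {0,2}, choose 2; 0->2 ok

0,0,2,1,1,1,2,0,0,2,0,0,2,0,2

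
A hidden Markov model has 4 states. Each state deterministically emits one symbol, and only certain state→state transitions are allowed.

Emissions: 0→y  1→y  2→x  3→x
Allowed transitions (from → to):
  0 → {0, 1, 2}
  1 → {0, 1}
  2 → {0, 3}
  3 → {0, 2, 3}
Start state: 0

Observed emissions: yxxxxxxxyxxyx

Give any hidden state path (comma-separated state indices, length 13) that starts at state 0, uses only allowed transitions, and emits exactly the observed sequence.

  0: obs=y cand={0,1} pick 0 [start]
  1: obs=x cand={2,3} pick 2 [0->2 ok]
  2: obs=x cand={2,3} pick 3 [2->3 ok]
  3: obs=x cand={2,3} pick 3 [3->3 ok]
  4: obs=x cand={2,3} pick 3 [3->3 ok]
  5: obs=x cand={2,3} pick 2 [3->2 ok]
  6: obs=x cand={2,3} pick 3 [2->3 ok]
  7: obs=x cand={2,3} pick 2 [3->2 ok]
  8: obs=y cand={0,1} pick 0 [2->0 ok]
  9: obs=x cand={2,3} pick 2 [0->2 ok]
  10: obs=x cand={2,3} pick 3 [2->3 ok]
  11: obs=y cand={0,1} pick 0 [3->0 ok]
  12: obs=x cand={2,3} pick 2 [0->2 ok]

0,2,3,3,3,2,3,2,0,2,3,0,2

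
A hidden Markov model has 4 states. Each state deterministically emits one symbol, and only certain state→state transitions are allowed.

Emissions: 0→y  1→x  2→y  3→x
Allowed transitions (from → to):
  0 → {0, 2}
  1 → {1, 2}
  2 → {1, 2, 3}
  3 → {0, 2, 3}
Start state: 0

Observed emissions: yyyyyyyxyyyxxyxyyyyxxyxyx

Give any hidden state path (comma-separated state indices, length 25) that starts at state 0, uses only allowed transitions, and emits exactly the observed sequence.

  [0] y  {0,2}  => 0  start
  [1] y  {0,2}  => 0  0->0 ok
  [2] y  {0,2}  => 0  0->0 ok
  [3] y  {0,2}  => 0  0->0 ok
  [4] y  {0,2}  => 0  0->0 ok
  [5] y  {0,2}  => 0  0->0 ok
  [6] y  {0,2}  => 2  0->2 ok
  [7] x  {1,3}  => 3  2->3 ok
  [8] y  {0,2}  => 2  3->2 ok
  [9] y  {0,2}  => 2  2->2 ok
  [10] y  {0,2}  => 2  2->2 ok
  [11] x  {1,3}  => 1  2->1 ok
  [12] x  {1,3}  => 1  1->1 ok
  [13] y  {0,2}  => 2  1->2 ok
  [14] x  {1,3}  => 3  2->3 ok
  [15] y  {0,2}  => 0  3->0 ok
  [16] y  {0,2}  => 0  0->0 ok
  [17] y  {0,2}  => 0  0->0 ok
  [18] y  {0,2}  => 2  0->2 ok
  [19] x  {1,3}  => 3  2->3 ok
  [20] x  {1,3}  => 3  3->3 ok
  [21] y  {0,2}  => 2  3->2 ok
  [22] x  {1,3}  => 1  2->1 ok
  [23] y  {0,2}  => 2  1->2 ok
  [24] x  {1,3}  => 3  2->3 ok

0,0,0,0,0,0,2,3,2,2,2,1,1,2,3,0,0,0,2,3,3,2,1,2,3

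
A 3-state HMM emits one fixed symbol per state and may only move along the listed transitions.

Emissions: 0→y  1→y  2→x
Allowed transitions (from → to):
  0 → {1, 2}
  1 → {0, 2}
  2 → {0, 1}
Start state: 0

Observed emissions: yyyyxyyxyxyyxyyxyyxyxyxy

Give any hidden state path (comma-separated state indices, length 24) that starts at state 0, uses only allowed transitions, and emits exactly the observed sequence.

0,1,0,1,2,0,1,2,1,2,1,0,2,0,1,2,1,0,2,1,2,0,2,0

  pos 0: y in {0,1}, choose 0; start
  pos 1: y in {0,1}, choose 1; 0->1 ok
  pos 2: y in {0,1}, choose 0; 1->0 ok
  pos 3: y in {0,1}, choose 1; 0->1 ok
  pos 4: x in {2}, choose 2; 1->2 ok
  pos 5: y in {0,1}, choose 0; 2->0 ok
  pos 6: y in {0,1}, choose 1; 0->1 ok
  pos 7: x in {2}, choose 2; 1->2 ok
  pos 8: y in {0,1}, choose 1; 2->1 ok
  pos 9: x in {2}, choose 2; 1->2 ok
  pos 10: y in {0,1}, choose 1; 2->1 ok
  pos 11: y in {0,1}, choose 0; 1->0 ok
  pos 12: x in {2}, choose 2; 0->2 ok
  pos 13: y in {0,1}, choose 0; 2->0 ok
  pos 14: y in {0,1}, choose 1; 0->1 ok
  pos 15: x in {2}, choose 2; 1->2 ok
  pos 16: y in {0,1}, choose 1; 2->1 ok
  pos 17: y in {0,1}, choose 0; 1->0 ok
  pos 18: x in {2}, choose 2; 0->2 ok
  pos 19: y in {0,1}, choose 1; 2->1 ok
  pos 20: x in {2}, choose 2; 1->2 ok
  pos 21: y in {0,1}, choose 0; 2->0 ok
  pos 22: x in {2}, choose 2; 0->2 ok
  pos 23: y in {0,1}, choose 0; 2->0 ok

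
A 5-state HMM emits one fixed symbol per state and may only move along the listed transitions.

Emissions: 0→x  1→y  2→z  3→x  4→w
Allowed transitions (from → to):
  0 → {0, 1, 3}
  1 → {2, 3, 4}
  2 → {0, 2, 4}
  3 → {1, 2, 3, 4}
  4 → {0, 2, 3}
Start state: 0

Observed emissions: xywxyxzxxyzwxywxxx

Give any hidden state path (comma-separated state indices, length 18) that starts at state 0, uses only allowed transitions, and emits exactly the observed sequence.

0,1,4,0,1,3,2,0,0,1,2,4,0,1,4,0,0,3

  pos 0: x in {0,3}, choose 0; start
  pos 1: y in {1}, choose 1; 0->1 ok
  pos 2: w in {4}, choose 4; 1->4 ok
  pos 3: x in {0,3}, choose 0; 4->0 ok
  pos 4: y in {1}, choose 1; 0->1 ok
  pos 5: x in {0,3}, choose 3; 1->3 ok
  pos 6: z in {2}, choose 2; 3->2 ok
  pos 7: x in {0,3}, choose 0; 2->0 ok
  pos 8: x in {0,3}, choose 0; 0->0 ok
  pos 9: y in {1}, choose 1; 0->1 ok
  pos 10: z in {2}, choose 2; 1->2 ok
  pos 11: w in {4}, choose 4; 2->4 ok
  pos 12: x in {0,3}, choose 0; 4->0 ok
  pos 13: y in {1}, choose 1; 0->1 ok
  pos 14: w in {4}, choose 4; 1->4 ok
  pos 15: x in {0,3}, choose 0; 4->0 ok
  pos 16: x in {0,3}, choose 0; 0->0 ok
  pos 17: x in {0,3}, choose 3; 0->3 ok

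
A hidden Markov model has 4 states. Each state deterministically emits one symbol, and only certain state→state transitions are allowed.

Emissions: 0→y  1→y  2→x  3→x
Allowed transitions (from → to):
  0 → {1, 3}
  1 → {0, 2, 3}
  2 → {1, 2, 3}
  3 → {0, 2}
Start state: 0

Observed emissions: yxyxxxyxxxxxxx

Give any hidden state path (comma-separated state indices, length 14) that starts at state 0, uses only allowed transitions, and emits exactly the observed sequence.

  t0 'y' -> {0,1}, take 0 (start)
  t1 'x' -> {2,3}, take 3 (0->3 ok)
  t2 'y' -> {0,1}, take 0 (3->0 ok)
  t3 'x' -> {2,3}, take 3 (0->3 ok)
  t4 'x' -> {2,3}, take 2 (3->2 ok)
  t5 'x' -> {2,3}, take 3 (2->3 ok)
  t6 'y' -> {0,1}, take 0 (3->0 ok)
  t7 'x' -> {2,3}, take 3 (0->3 ok)
  t8 'x' -> {2,3}, take 2 (3->2 ok)
  t9 'x' -> {2,3}, take 2 (2->2 ok)
  t10 'x' -> {2,3}, take 3 (2->3 ok)
  t11 'x' -> {2,3}, take 2 (3->2 ok)
  t12 'x' -> {2,3}, take 3 (2->3 ok)
  t13 'x' -> {2,3}, take 2 (3->2 ok)

0,3,0,3,2,3,0,3,2,2,3,2,3,2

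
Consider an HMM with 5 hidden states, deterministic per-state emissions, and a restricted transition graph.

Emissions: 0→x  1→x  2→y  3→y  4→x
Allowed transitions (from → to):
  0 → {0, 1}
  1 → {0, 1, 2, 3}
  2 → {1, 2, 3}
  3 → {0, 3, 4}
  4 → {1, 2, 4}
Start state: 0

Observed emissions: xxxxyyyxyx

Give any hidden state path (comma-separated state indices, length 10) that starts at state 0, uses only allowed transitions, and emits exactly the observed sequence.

0,1,0,1,2,2,2,1,3,0

  0: obs=x cand={0,1,4} pick 0 [start]
  1: obs=x cand={0,1,4} pick 1 [0->1 ok]
  2: obs=x cand={0,1,4} pick 0 [1->0 ok]
  3: obs=x cand={0,1,4} pick 1 [0->1 ok]
  4: obs=y cand={2,3} pick 2 [1->2 ok]
  5: obs=y cand={2,3} pick 2 [2->2 ok]
  6: obs=y cand={2,3} pick 2 [2->2 ok]
  7: obs=x cand={0,1,4} pick 1 [2->1 ok]
  8: obs=y cand={2,3} pick 3 [1->3 ok]
  9: obs=x cand={0,1,4} pick 0 [3->0 ok]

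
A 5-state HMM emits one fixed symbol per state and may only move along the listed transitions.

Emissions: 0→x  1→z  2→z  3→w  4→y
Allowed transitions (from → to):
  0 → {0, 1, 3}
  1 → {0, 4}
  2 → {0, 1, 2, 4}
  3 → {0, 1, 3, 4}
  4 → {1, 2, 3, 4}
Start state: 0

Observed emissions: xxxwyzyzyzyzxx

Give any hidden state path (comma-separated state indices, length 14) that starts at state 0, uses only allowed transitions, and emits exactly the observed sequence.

  [0] x  {0}  => 0  start
  [1] x  {0}  => 0  0->0 ok
  [2] x  {0}  => 0  0->0 ok
  [3] w  {3}  => 3  0->3 ok
  [4] y  {4}  => 4  3->4 ok
  [5] z  {1,2}  => 2  4->2 ok
  [6] y  {4}  => 4  2->4 ok
  [7] z  {1,2}  => 2  4->2 ok
  [8] y  {4}  => 4  2->4 ok
  [9] z  {1,2}  => 1  4->1 ok
  [10] y  {4}  => 4  1->4 ok
  [11] z  {1,2}  => 1  4->1 ok
  [12] x  {0}  => 0  1->0 ok
  [13] x  {0}  => 0  0->0 ok

0,0,0,3,4,2,4,2,4,1,4,1,0,0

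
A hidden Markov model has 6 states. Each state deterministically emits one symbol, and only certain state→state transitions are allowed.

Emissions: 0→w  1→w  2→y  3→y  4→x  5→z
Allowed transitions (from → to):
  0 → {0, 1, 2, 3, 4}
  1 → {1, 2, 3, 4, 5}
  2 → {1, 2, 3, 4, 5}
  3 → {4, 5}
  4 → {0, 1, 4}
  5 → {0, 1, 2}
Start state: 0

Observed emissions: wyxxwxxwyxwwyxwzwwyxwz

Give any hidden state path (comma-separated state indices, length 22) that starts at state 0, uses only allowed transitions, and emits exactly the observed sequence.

  0: obs=w cand={0,1} pick 0 [start]
  1: obs=y cand={2,3} pick 2 [0->2 ok]
  2: obs=x cand={4} pick 4 [2->4 ok]
  3: obs=x cand={4} pick 4 [4->4 ok]
  4: obs=w cand={0,1} pick 1 [4->1 ok]
  5: obs=x cand={4} pick 4 [1->4 ok]
  6: obs=x cand={4} pick 4 [4->4 ok]
  7: obs=w cand={0,1} pick 0 [4->0 ok]
  8: obs=y cand={2,3} pick 3 [0->3 ok]
  9: obs=x cand={4} pick 4 [3->4 ok]
  10: obs=w cand={0,1} pick 0 [4->0 ok]
  11: obs=w cand={0,1} pick 0 [0->0 ok]
  12: obs=y cand={2,3} pick 3 [0->3 ok]
  13: obs=x cand={4} pick 4 [3->4 ok]
  14: obs=w cand={0,1} pick 1 [4->1 ok]
  15: obs=z cand={5} pick 5 [1->5 ok]
  16: obs=w cand={0,1} pick 1 [5->1 ok]
  17: obs=w cand={0,1} pick 1 [1->1 ok]
  18: obs=y cand={2,3} pick 2 [1->2 ok]
  19: obs=x cand={4} pick 4 [2->4 ok]
  20: obs=w cand={0,1} pick 1 [4->1 ok]
  21: obs=z cand={5} pick 5 [1->5 ok]

0,2,4,4,1,4,4,0,3,4,0,0,3,4,1,5,1,1,2,4,1,5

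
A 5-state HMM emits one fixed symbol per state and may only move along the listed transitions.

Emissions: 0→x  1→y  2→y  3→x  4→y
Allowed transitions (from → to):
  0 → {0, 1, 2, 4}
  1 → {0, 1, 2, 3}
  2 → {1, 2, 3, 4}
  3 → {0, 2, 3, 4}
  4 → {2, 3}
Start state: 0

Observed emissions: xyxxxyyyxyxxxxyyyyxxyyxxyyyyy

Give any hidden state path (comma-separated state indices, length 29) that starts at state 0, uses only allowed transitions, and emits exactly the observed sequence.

  t0 'x' -> {0,3}, take 0 (start)
  t1 'y' -> {1,2,4}, take 4 (0->4 ok)
  t2 'x' -> {0,3}, take 3 (4->3 ok)
  t3 'x' -> {0,3}, take 0 (3->0 ok)
  t4 'x' -> {0,3}, take 0 (0->0 ok)
  t5 'y' -> {1,2,4}, take 1 (0->1 ok)
  t6 'y' -> {1,2,4}, take 2 (1->2 ok)
  t7 'y' -> {1,2,4}, take 1 (2->1 ok)
  t8 'x' -> {0,3}, take 0 (1->0 ok)
  t9 'y' -> {1,2,4}, take 1 (0->1 ok)
  t10 'x' -> {0,3}, take 3 (1->3 ok)
  t11 'x' -> {0,3}, take 3 (3->3 ok)
  t12 'x' -> {0,3}, take 0 (3->0 ok)
  t13 'x' -> {0,3}, take 0 (0->0 ok)
  t14 'y' -> {1,2,4}, take 4 (0->4 ok)
  t15 'y' -> {1,2,4}, take 2 (4->2 ok)
  t16 'y' -> {1,2,4}, take 1 (2->1 ok)
  t17 'y' -> {1,2,4}, take 1 (1->1 ok)
  t18 'x' -> {0,3}, take 0 (1->0 ok)
  t19 'x' -> {0,3}, take 0 (0->0 ok)
  t20 'y' -> {1,2,4}, take 4 (0->4 ok)
  t21 'y' -> {1,2,4}, take 2 (4->2 ok)
  t22 'x' -> {0,3}, take 3 (2->3 ok)
  t23 'x' -> {0,3}, take 0 (3->0 ok)
  t24 'y' -> {1,2,4}, take 4 (0->4 ok)
  t25 'y' -> {1,2,4}, take 2 (4->2 ok)
  t26 'y' -> {1,2,4}, take 4 (2->4 ok)
  t27 'y' -> {1,2,4}, take 2 (4->2 ok)
  t28 'y' -> {1,2,4}, take 1 (2->1 ok)

0,4,3,0,0,1,2,1,0,1,3,3,0,0,4,2,1,1,0,0,4,2,3,0,4,2,4,2,1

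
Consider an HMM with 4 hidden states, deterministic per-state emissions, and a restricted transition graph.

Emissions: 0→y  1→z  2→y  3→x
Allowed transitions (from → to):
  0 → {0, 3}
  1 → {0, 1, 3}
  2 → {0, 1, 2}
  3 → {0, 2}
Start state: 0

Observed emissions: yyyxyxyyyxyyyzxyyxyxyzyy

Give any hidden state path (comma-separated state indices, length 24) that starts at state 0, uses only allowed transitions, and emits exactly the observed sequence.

  t0 'y' -> {0,2}, take 0 (start)
  t1 'y' -> {0,2}, take 0 (0->0 ok)
  t2 'y' -> {0,2}, take 0 (0->0 ok)
  t3 'x' -> {3}, take 3 (0->3 ok)
  t4 'y' -> {0,2}, take 0 (3->0 ok)
  t5 'x' -> {3}, take 3 (0->3 ok)
  t6 'y' -> {0,2}, take 2 (3->2 ok)
  t7 'y' -> {0,2}, take 0 (2->0 ok)
  t8 'y' -> {0,2}, take 0 (0->0 ok)
  t9 'x' -> {3}, take 3 (0->3 ok)
  t10 'y' -> {0,2}, take 2 (3->2 ok)
  t11 'y' -> {0,2}, take 2 (2->2 ok)
  t12 'y' -> {0,2}, take 2 (2->2 ok)
  t13 'z' -> {1}, take 1 (2->1 ok)
  t14 'x' -> {3}, take 3 (1->3 ok)
  t15 'y' -> {0,2}, take 0 (3->0 ok)
  t16 'y' -> {0,2}, take 0 (0->0 ok)
  t17 'x' -> {3}, take 3 (0->3 ok)
  t18 'y' -> {0,2}, take 0 (3->0 ok)
  t19 'x' -> {3}, take 3 (0->3 ok)
  t20 'y' -> {0,2}, take 2 (3->2 ok)
  t21 'z' -> {1}, take 1 (2->1 ok)
  t22 'y' -> {0,2}, take 0 (1->0 ok)
  t23 'y' -> {0,2}, take 0 (0->0 ok)

0,0,0,3,0,3,2,0,0,3,2,2,2,1,3,0,0,3,0,3,2,1,0,0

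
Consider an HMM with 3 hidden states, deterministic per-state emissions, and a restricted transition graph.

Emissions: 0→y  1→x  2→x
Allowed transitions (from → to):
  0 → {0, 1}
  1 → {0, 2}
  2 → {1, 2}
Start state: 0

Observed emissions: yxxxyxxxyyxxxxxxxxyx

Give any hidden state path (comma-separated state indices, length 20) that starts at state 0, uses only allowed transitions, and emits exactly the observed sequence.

0,1,2,1,0,1,2,1,0,0,1,2,2,2,2,2,2,1,0,1

  [0] y  {0}  => 0  start
  [1] x  {1,2}  => 1  0->1 ok
  [2] x  {1,2}  => 2  1->2 ok
  [3] x  {1,2}  => 1  2->1 ok
  [4] y  {0}  => 0  1->0 ok
  [5] x  {1,2}  => 1  0->1 ok
  [6] x  {1,2}  => 2  1->2 ok
  [7] x  {1,2}  => 1  2->1 ok
  [8] y  {0}  => 0  1->0 ok
  [9] y  {0}  => 0  0->0 ok
  [10] x  {1,2}  => 1  0->1 ok
  [11] x  {1,2}  => 2  1->2 ok
  [12] x  {1,2}  => 2  2->2 ok
  [13] x  {1,2}  => 2  2->2 ok
  [14] x  {1,2}  => 2  2->2 ok
  [15] x  {1,2}  => 2  2->2 ok
  [16] x  {1,2}  => 2  2->2 ok
  [17] x  {1,2}  => 1  2->1 ok
  [18] y  {0}  => 0  1->0 ok
  [19] x  {1,2}  => 1  0->1 ok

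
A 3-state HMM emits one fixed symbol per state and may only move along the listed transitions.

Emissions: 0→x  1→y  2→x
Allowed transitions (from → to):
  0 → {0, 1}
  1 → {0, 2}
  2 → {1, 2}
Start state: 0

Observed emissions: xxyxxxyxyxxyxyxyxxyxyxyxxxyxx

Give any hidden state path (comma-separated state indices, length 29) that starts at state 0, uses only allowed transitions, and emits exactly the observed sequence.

0,0,1,0,0,0,1,2,1,2,2,1,2,1,2,1,0,0,1,2,1,2,1,2,2,2,1,2,2

  t0 'x' -> {0,2}, take 0 (start)
  t1 'x' -> {0,2}, take 0 (0->0 ok)
  t2 'y' -> {1}, take 1 (0->1 ok)
  t3 'x' -> {0,2}, take 0 (1->0 ok)
  t4 'x' -> {0,2}, take 0 (0->0 ok)
  t5 'x' -> {0,2}, take 0 (0->0 ok)
  t6 'y' -> {1}, take 1 (0->1 ok)
  t7 'x' -> {0,2}, take 2 (1->2 ok)
  t8 'y' -> {1}, take 1 (2->1 ok)
  t9 'x' -> {0,2}, take 2 (1->2 ok)
  t10 'x' -> {0,2}, take 2 (2->2 ok)
  t11 'y' -> {1}, take 1 (2->1 ok)
  t12 'x' -> {0,2}, take 2 (1->2 ok)
  t13 'y' -> {1}, take 1 (2->1 ok)
  t14 'x' -> {0,2}, take 2 (1->2 ok)
  t15 'y' -> {1}, take 1 (2->1 ok)
  t16 'x' -> {0,2}, take 0 (1->0 ok)
  t17 'x' -> {0,2}, take 0 (0->0 ok)
  t18 'y' -> {1}, take 1 (0->1 ok)
  t19 'x' -> {0,2}, take 2 (1->2 ok)
  t20 'y' -> {1}, take 1 (2->1 ok)
  t21 'x' -> {0,2}, take 2 (1->2 ok)
  t22 'y' -> {1}, take 1 (2->1 ok)
  t23 'x' -> {0,2}, take 2 (1->2 ok)
  t24 'x' -> {0,2}, take 2 (2->2 ok)
  t25 'x' -> {0,2}, take 2 (2->2 ok)
  t26 'y' -> {1}, take 1 (2->1 ok)
  t27 'x' -> {0,2}, take 2 (1->2 ok)
  t28 'x' -> {0,2}, take 2 (2->2 ok)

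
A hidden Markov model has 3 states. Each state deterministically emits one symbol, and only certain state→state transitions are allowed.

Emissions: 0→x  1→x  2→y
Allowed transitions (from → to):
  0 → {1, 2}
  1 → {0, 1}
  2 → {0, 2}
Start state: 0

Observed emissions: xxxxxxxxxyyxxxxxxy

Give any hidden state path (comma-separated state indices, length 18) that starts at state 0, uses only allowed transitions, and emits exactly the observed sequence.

  pos 0: x in {0,1}, choose 0; start
  pos 1: x in {0,1}, choose 1; 0->1 ok
  pos 2: x in {0,1}, choose 1; 1->1 ok
  pos 3: x in {0,1}, choose 0; 1->0 ok
  pos 4: x in {0,1}, choose 1; 0->1 ok
  pos 5: x in {0,1}, choose 1; 1->1 ok
  pos 6: x in {0,1}, choose 0; 1->0 ok
  pos 7: x in {0,1}, choose 1; 0->1 ok
  pos 8: x in {0,1}, choose 0; 1->0 ok
  pos 9: y in {2}, choose 2; 0->2 ok
  pos 10: y in {2}, choose 2; 2->2 ok
  pos 11: x in {0,1}, choose 0; 2->0 ok
  pos 12: x in {0,1}, choose 1; 0->1 ok
  pos 13: x in {0,1}, choose 1; 1->1 ok
  pos 14: x in {0,1}, choose 0; 1->0 ok
  pos 15: x in {0,1}, choose 1; 0->1 ok
  pos 16: x in {0,1}, choose 0; 1->0 ok
  pos 17: y in {2}, choose 2; 0->2 ok

0,1,1,0,1,1,0,1,0,2,2,0,1,1,0,1,0,2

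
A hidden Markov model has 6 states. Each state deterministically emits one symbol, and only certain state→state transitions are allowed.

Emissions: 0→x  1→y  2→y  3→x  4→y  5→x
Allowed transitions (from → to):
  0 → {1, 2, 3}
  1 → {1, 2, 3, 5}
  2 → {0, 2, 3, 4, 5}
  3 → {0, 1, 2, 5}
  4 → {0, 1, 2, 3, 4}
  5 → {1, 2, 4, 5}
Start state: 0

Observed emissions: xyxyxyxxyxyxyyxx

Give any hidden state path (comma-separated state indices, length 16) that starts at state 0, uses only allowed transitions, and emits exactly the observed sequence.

0,1,5,1,3,1,3,5,1,3,2,0,1,2,0,3

  0: obs=x cand={0,3,5} pick 0 [start]
  1: obs=y cand={1,2,4} pick 1 [0->1 ok]
  2: obs=x cand={0,3,5} pick 5 [1->5 ok]
  3: obs=y cand={1,2,4} pick 1 [5->1 ok]
  4: obs=x cand={0,3,5} pick 3 [1->3 ok]
  5: obs=y cand={1,2,4} pick 1 [3->1 ok]
  6: obs=x cand={0,3,5} pick 3 [1->3 ok]
  7: obs=x cand={0,3,5} pick 5 [3->5 ok]
  8: obs=y cand={1,2,4} pick 1 [5->1 ok]
  9: obs=x cand={0,3,5} pick 3 [1->3 ok]
  10: obs=y cand={1,2,4} pick 2 [3->2 ok]
  11: obs=x cand={0,3,5} pick 0 [2->0 ok]
  12: obs=y cand={1,2,4} pick 1 [0->1 ok]
  13: obs=y cand={1,2,4} pick 2 [1->2 ok]
  14: obs=x cand={0,3,5} pick 0 [2->0 ok]
  15: obs=x cand={0,3,5} pick 3 [0->3 ok]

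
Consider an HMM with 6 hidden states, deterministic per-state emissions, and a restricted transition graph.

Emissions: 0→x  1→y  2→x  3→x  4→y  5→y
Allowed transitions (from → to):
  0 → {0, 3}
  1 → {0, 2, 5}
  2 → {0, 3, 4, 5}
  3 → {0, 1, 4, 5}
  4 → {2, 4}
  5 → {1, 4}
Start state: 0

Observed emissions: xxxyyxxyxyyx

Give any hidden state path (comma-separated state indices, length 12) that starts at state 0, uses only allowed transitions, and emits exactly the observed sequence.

0,0,3,5,1,0,3,1,2,5,4,2

  [0] x  {0,2,3}  => 0  start
  [1] x  {0,2,3}  => 0  0->0 ok
  [2] x  {0,2,3}  => 3  0->3 ok
  [3] y  {1,4,5}  => 5  3->5 ok
  [4] y  {1,4,5}  => 1  5->1 ok
  [5] x  {0,2,3}  => 0  1->0 ok
  [6] x  {0,2,3}  => 3  0->3 ok
  [7] y  {1,4,5}  => 1  3->1 ok
  [8] x  {0,2,3}  => 2  1->2 ok
  [9] y  {1,4,5}  => 5  2->5 ok
  [10] y  {1,4,5}  => 4  5->4 ok
  [11] x  {0,2,3}  => 2  4->2 ok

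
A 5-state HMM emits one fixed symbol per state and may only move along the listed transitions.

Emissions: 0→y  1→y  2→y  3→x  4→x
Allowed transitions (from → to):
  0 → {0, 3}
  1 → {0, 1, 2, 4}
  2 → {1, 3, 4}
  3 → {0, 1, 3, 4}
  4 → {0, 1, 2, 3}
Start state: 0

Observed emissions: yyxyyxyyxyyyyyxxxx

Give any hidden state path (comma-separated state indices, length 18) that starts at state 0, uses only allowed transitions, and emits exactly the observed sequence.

0,0,3,1,0,3,1,2,4,0,0,0,0,0,3,4,3,3

  [0] y  {0,1,2}  => 0  start
  [1] y  {0,1,2}  => 0  0->0 ok
  [2] x  {3,4}  => 3  0->3 ok
  [3] y  {0,1,2}  => 1  3->1 ok
  [4] y  {0,1,2}  => 0  1->0 ok
  [5] x  {3,4}  => 3  0->3 ok
  [6] y  {0,1,2}  => 1  3->1 ok
  [7] y  {0,1,2}  => 2  1->2 ok
  [8] x  {3,4}  => 4  2->4 ok
  [9] y  {0,1,2}  => 0  4->0 ok
  [10] y  {0,1,2}  => 0  0->0 ok
  [11] y  {0,1,2}  => 0  0->0 ok
  [12] y  {0,1,2}  => 0  0->0 ok
  [13] y  {0,1,2}  => 0  0->0 ok
  [14] x  {3,4}  => 3  0->3 ok
  [15] x  {3,4}  => 4  3->4 ok
  [16] x  {3,4}  => 3  4->3 ok
  [17] x  {3,4}  => 3  3->3 ok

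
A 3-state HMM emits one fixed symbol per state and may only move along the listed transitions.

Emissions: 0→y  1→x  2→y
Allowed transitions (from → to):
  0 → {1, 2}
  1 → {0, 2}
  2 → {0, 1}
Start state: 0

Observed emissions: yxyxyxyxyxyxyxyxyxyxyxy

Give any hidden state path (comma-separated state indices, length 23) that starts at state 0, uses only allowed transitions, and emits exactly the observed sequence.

0,1,2,1,2,1,2,1,2,1,2,1,2,1,0,1,0,1,0,1,2,1,2

  0: obs=y cand={0,2} pick 0 [start]
  1: obs=x cand={1} pick 1 [0->1 ok]
  2: obs=y cand={0,2} pick 2 [1->2 ok]
  3: obs=x cand={1} pick 1 [2->1 ok]
  4: obs=y cand={0,2} pick 2 [1->2 ok]
  5: obs=x cand={1} pick 1 [2->1 ok]
  6: obs=y cand={0,2} pick 2 [1->2 ok]
  7: obs=x cand={1} pick 1 [2->1 ok]
  8: obs=y cand={0,2} pick 2 [1->2 ok]
  9: obs=x cand={1} pick 1 [2->1 ok]
  10: obs=y cand={0,2} pick 2 [1->2 ok]
  11: obs=x cand={1} pick 1 [2->1 ok]
  12: obs=y cand={0,2} pick 2 [1->2 ok]
  13: obs=x cand={1} pick 1 [2->1 ok]
  14: obs=y cand={0,2} pick 0 [1->0 ok]
  15: obs=x cand={1} pick 1 [0->1 ok]
  16: obs=y cand={0,2} pick 0 [1->0 ok]
  17: obs=x cand={1} pick 1 [0->1 ok]
  18: obs=y cand={0,2} pick 0 [1->0 ok]
  19: obs=x cand={1} pick 1 [0->1 ok]
  20: obs=y cand={0,2} pick 2 [1->2 ok]
  21: obs=x cand={1} pick 1 [2->1 ok]
  22: obs=y cand={0,2} pick 2 [1->2 ok]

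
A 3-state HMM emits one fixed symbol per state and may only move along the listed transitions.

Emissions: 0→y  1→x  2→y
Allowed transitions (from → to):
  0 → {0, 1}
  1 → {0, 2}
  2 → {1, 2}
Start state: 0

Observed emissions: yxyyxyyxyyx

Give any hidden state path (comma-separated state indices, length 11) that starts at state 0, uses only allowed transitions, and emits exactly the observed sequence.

  t0 'y' -> {0,2}, take 0 (start)
  t1 'x' -> {1}, take 1 (0->1 ok)
  t2 'y' -> {0,2}, take 2 (1->2 ok)
  t3 'y' -> {0,2}, take 2 (2->2 ok)
  t4 'x' -> {1}, take 1 (2->1 ok)
  t5 'y' -> {0,2}, take 0 (1->0 ok)
  t6 'y' -> {0,2}, take 0 (0->0 ok)
  t7 'x' -> {1}, take 1 (0->1 ok)
  t8 'y' -> {0,2}, take 0 (1->0 ok)
  t9 'y' -> {0,2}, take 0 (0->0 ok)
  t10 'x' -> {1}, take 1 (0->1 ok)

0,1,2,2,1,0,0,1,0,0,1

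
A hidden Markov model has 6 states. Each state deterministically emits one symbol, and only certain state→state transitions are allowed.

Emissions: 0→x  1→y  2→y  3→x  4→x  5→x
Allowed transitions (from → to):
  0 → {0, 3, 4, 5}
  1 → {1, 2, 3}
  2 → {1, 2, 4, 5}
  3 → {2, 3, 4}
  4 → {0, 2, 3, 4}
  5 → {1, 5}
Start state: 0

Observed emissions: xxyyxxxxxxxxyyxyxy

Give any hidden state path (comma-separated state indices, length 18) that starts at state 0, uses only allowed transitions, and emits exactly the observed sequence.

  0: obs=x cand={0,3,4,5} pick 0 [start]
  1: obs=x cand={0,3,4,5} pick 5 [0->5 ok]
  2: obs=y cand={1,2} pick 1 [5->1 ok]
  3: obs=y cand={1,2} pick 2 [1->2 ok]
  4: obs=x cand={0,3,4,5} pick 4 [2->4 ok]
  5: obs=x cand={0,3,4,5} pick 4 [4->4 ok]
  6: obs=x cand={0,3,4,5} pick 0 [4->0 ok]
  7: obs=x cand={0,3,4,5} pick 0 [0->0 ok]
  8: obs=x cand={0,3,4,5} pick 5 [0->5 ok]
  9: obs=x cand={0,3,4,5} pick 5 [5->5 ok]
  10: obs=x cand={0,3,4,5} pick 5 [5->5 ok]
  11: obs=x cand={0,3,4,5} pick 5 [5->5 ok]
  12: obs=y cand={1,2} pick 1 [5->1 ok]
  13: obs=y cand={1,2} pick 2 [1->2 ok]
  14: obs=x cand={0,3,4,5} pick 4 [2->4 ok]
  15: obs=y cand={1,2} pick 2 [4->2 ok]
  16: obs=x cand={0,3,4,5} pick 5 [2->5 ok]
  17: obs=y cand={1,2} pick 1 [5->1 ok]

0,5,1,2,4,4,0,0,5,5,5,5,1,2,4,2,5,1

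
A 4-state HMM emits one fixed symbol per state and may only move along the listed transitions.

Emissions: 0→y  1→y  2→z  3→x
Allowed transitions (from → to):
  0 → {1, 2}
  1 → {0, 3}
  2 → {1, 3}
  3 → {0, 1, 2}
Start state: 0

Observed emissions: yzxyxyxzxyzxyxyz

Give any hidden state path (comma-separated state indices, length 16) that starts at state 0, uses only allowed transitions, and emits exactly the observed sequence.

0,2,3,1,3,1,3,2,3,0,2,3,1,3,0,2

  pos 0: y in {0,1}, choose 0; start
  pos 1: z in {2}, choose 2; 0->2 ok
  pos 2: x in {3}, choose 3; 2->3 ok
  pos 3: y in {0,1}, choose 1; 3->1 ok
  pos 4: x in {3}, choose 3; 1->3 ok
  pos 5: y in {0,1}, choose 1; 3->1 ok
  pos 6: x in {3}, choose 3; 1->3 ok
  pos 7: z in {2}, choose 2; 3->2 ok
  pos 8: x in {3}, choose 3; 2->3 ok
  pos 9: y in {0,1}, choose 0; 3->0 ok
  pos 10: z in {2}, choose 2; 0->2 ok
  pos 11: x in {3}, choose 3; 2->3 ok
  pos 12: y in {0,1}, choose 1; 3->1 ok
  pos 13: x in {3}, choose 3; 1->3 ok
  pos 14: y in {0,1}, choose 0; 3->0 ok
  pos 15: z in {2}, choose 2; 0->2 ok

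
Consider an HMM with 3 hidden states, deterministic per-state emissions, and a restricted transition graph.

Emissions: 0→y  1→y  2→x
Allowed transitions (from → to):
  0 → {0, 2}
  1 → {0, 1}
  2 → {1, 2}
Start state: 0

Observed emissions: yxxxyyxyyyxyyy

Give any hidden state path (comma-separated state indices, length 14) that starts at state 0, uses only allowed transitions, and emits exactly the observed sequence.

0,2,2,2,1,0,2,1,1,0,2,1,0,0

  [0] y  {0,1}  => 0  start
  [1] x  {2}  => 2  0->2 ok
  [2] x  {2}  => 2  2->2 ok
  [3] x  {2}  => 2  2->2 ok
  [4] y  {0,1}  => 1  2->1 ok
  [5] y  {0,1}  => 0  1->0 ok
  [6] x  {2}  => 2  0->2 ok
  [7] y  {0,1}  => 1  2->1 ok
  [8] y  {0,1}  => 1  1->1 ok
  [9] y  {0,1}  => 0  1->0 ok
  [10] x  {2}  => 2  0->2 ok
  [11] y  {0,1}  => 1  2->1 ok
  [12] y  {0,1}  => 0  1->0 ok
  [13] y  {0,1}  => 0  0->0 ok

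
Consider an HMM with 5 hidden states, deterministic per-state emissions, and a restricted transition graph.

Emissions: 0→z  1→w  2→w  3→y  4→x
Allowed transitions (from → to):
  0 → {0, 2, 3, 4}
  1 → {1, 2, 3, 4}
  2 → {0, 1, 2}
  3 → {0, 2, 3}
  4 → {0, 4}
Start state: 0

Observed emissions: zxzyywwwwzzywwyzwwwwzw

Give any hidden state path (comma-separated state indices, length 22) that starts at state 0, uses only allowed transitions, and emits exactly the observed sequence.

  pos 0: z in {0}, choose 0; start
  pos 1: x in {4}, choose 4; 0->4 ok
  pos 2: z in {0}, choose 0; 4->0 ok
  pos 3: y in {3}, choose 3; 0->3 ok
  pos 4: y in {3}, choose 3; 3->3 ok
  pos 5: w in {1,2}, choose 2; 3->2 ok
  pos 6: w in {1,2}, choose 1; 2->1 ok
  pos 7: w in {1,2}, choose 1; 1->1 ok
  pos 8: w in {1,2}, choose 2; 1->2 ok
  pos 9: z in {0}, choose 0; 2->0 ok
  pos 10: z in {0}, choose 0; 0->0 ok
  pos 11: y in {3}, choose 3; 0->3 ok
  pos 12: w in {1,2}, choose 2; 3->2 ok
  pos 13: w in {1,2}, choose 1; 2->1 ok
  pos 14: y in {3}, choose 3; 1->3 ok
  pos 15: z in {0}, choose 0; 3->0 ok
  pos 16: w in {1,2}, choose 2; 0->2 ok
  pos 17: w in {1,2}, choose 1; 2->1 ok
  pos 18: w in {1,2}, choose 2; 1->2 ok
  pos 19: w in {1,2}, choose 2; 2->2 ok
  pos 20: z in {0}, choose 0; 2->0 ok
  pos 21: w in {1,2}, choose 2; 0->2 ok

0,4,0,3,3,2,1,1,2,0,0,3,2,1,3,0,2,1,2,2,0,2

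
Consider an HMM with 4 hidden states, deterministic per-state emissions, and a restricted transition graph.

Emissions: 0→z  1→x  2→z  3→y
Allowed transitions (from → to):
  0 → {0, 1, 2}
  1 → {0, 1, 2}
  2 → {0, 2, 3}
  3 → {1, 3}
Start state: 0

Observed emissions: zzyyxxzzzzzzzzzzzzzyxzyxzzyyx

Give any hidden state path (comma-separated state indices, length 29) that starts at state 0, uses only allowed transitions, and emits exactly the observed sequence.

0,2,3,3,1,1,0,0,0,0,2,0,0,2,2,0,2,0,2,3,1,2,3,1,0,2,3,3,1

  0: obs=z cand={0,2} pick 0 [start]
  1: obs=z cand={0,2} pick 2 [0->2 ok]
  2: obs=y cand={3} pick 3 [2->3 ok]
  3: obs=y cand={3} pick 3 [3->3 ok]
  4: obs=x cand={1} pick 1 [3->1 ok]
  5: obs=x cand={1} pick 1 [1->1 ok]
  6: obs=z cand={0,2} pick 0 [1->0 ok]
  7: obs=z cand={0,2} pick 0 [0->0 ok]
  8: obs=z cand={0,2} pick 0 [0->0 ok]
  9: obs=z cand={0,2} pick 0 [0->0 ok]
  10: obs=z cand={0,2} pick 2 [0->2 ok]
  11: obs=z cand={0,2} pick 0 [2->0 ok]
  12: obs=z cand={0,2} pick 0 [0->0 ok]
  13: obs=z cand={0,2} pick 2 [0->2 ok]
  14: obs=z cand={0,2} pick 2 [2->2 ok]
  15: obs=z cand={0,2} pick 0 [2->0 ok]
  16: obs=z cand={0,2} pick 2 [0->2 ok]
  17: obs=z cand={0,2} pick 0 [2->0 ok]
  18: obs=z cand={0,2} pick 2 [0->2 ok]
  19: obs=y cand={3} pick 3 [2->3 ok]
  20: obs=x cand={1} pick 1 [3->1 ok]
  21: obs=z cand={0,2} pick 2 [1->2 ok]
  22: obs=y cand={3} pick 3 [2->3 ok]
  23: obs=x cand={1} pick 1 [3->1 ok]
  24: obs=z cand={0,2} pick 0 [1->0 ok]
  25: obs=z cand={0,2} pick 2 [0->2 ok]
  26: obs=y cand={3} pick 3 [2->3 ok]
  27: obs=y cand={3} pick 3 [3->3 ok]
  28: obs=x cand={1} pick 1 [3->1 ok]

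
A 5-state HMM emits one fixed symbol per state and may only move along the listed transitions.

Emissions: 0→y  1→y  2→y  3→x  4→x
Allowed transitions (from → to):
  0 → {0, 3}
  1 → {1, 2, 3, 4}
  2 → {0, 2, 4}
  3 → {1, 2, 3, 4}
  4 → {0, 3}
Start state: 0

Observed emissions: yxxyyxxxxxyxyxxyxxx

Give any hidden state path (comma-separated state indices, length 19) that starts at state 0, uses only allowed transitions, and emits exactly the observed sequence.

0,3,4,0,0,3,4,3,3,4,0,3,2,4,3,1,4,3,4

  pos 0: y in {0,1,2}, choose 0; start
  pos 1: x in {3,4}, choose 3; 0->3 ok
  pos 2: x in {3,4}, choose 4; 3->4 ok
  pos 3: y in {0,1,2}, choose 0; 4->0 ok
  pos 4: y in {0,1,2}, choose 0; 0->0 ok
  pos 5: x in {3,4}, choose 3; 0->3 ok
  pos 6: x in {3,4}, choose 4; 3->4 ok
  pos 7: x in {3,4}, choose 3; 4->3 ok
  pos 8: x in {3,4}, choose 3; 3->3 ok
  pos 9: x in {3,4}, choose 4; 3->4 ok
  pos 10: y in {0,1,2}, choose 0; 4->0 ok
  pos 11: x in {3,4}, choose 3; 0->3 ok
  pos 12: y in {0,1,2}, choose 2; 3->2 ok
  pos 13: x in {3,4}, choose 4; 2->4 ok
  pos 14: x in {3,4}, choose 3; 4->3 ok
  pos 15: y in {0,1,2}, choose 1; 3->1 ok
  pos 16: x in {3,4}, choose 4; 1->4 ok
  pos 17: x in {3,4}, choose 3; 4->3 ok
  pos 18: x in {3,4}, choose 4; 3->4 ok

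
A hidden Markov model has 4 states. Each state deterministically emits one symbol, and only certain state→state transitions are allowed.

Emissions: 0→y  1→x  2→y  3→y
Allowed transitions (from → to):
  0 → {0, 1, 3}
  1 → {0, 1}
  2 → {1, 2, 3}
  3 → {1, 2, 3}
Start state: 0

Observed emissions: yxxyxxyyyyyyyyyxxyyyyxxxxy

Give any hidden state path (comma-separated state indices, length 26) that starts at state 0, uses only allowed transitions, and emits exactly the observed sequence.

0,1,1,0,1,1,0,3,3,3,3,2,3,3,3,1,1,0,3,2,3,1,1,1,1,0

  t0 'y' -> {0,2,3}, take 0 (start)
  t1 'x' -> {1}, take 1 (0->1 ok)
  t2 'x' -> {1}, take 1 (1->1 ok)
  t3 'y' -> {0,2,3}, take 0 (1->0 ok)
  t4 'x' -> {1}, take 1 (0->1 ok)
  t5 'x' -> {1}, take 1 (1->1 ok)
  t6 'y' -> {0,2,3}, take 0 (1->0 ok)
  t7 'y' -> {0,2,3}, take 3 (0->3 ok)
  t8 'y' -> {0,2,3}, take 3 (3->3 ok)
  t9 'y' -> {0,2,3}, take 3 (3->3 ok)
  t10 'y' -> {0,2,3}, take 3 (3->3 ok)
  t11 'y' -> {0,2,3}, take 2 (3->2 ok)
  t12 'y' -> {0,2,3}, take 3 (2->3 ok)
  t13 'y' -> {0,2,3}, take 3 (3->3 ok)
  t14 'y' -> {0,2,3}, take 3 (3->3 ok)
  t15 'x' -> {1}, take 1 (3->1 ok)
  t16 'x' -> {1}, take 1 (1->1 ok)
  t17 'y' -> {0,2,3}, take 0 (1->0 ok)
  t18 'y' -> {0,2,3}, take 3 (0->3 ok)
  t19 'y' -> {0,2,3}, take 2 (3->2 ok)
  t20 'y' -> {0,2,3}, take 3 (2->3 ok)
  t21 'x' -> {1}, take 1 (3->1 ok)
  t22 'x' -> {1}, take 1 (1->1 ok)
  t23 'x' -> {1}, take 1 (1->1 ok)
  t24 'x' -> {1}, take 1 (1->1 ok)
  t25 'y' -> {0,2,3}, take 0 (1->0 ok)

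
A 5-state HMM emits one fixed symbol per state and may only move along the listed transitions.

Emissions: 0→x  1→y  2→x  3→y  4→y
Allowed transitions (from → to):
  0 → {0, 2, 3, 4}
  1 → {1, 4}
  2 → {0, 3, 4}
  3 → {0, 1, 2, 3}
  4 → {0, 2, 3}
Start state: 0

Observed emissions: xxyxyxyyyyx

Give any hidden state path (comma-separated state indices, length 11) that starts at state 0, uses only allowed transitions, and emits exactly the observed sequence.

0,0,4,0,3,0,3,1,1,4,2

  [0] x  {0,2}  => 0  start
  [1] x  {0,2}  => 0  0->0 ok
  [2] y  {1,3,4}  => 4  0->4 ok
  [3] x  {0,2}  => 0  4->0 ok
  [4] y  {1,3,4}  => 3  0->3 ok
  [5] x  {0,2}  => 0  3->0 ok
  [6] y  {1,3,4}  => 3  0->3 ok
  [7] y  {1,3,4}  => 1  3->1 ok
  [8] y  {1,3,4}  => 1  1->1 ok
  [9] y  {1,3,4}  => 4  1->4 ok
  [10] x  {0,2}  => 2  4->2 ok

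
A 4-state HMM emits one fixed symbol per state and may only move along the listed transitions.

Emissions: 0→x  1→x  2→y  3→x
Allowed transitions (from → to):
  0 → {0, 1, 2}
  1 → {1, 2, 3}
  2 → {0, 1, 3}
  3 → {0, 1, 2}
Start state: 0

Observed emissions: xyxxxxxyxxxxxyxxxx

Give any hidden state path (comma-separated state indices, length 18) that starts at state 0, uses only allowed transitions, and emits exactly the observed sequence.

0,2,3,1,3,0,0,2,0,1,3,0,0,2,1,1,1,1

  t0 'x' -> {0,1,3}, take 0 (start)
  t1 'y' -> {2}, take 2 (0->2 ok)
  t2 'x' -> {0,1,3}, take 3 (2->3 ok)
  t3 'x' -> {0,1,3}, take 1 (3->1 ok)
  t4 'x' -> {0,1,3}, take 3 (1->3 ok)
  t5 'x' -> {0,1,3}, take 0 (3->0 ok)
  t6 'x' -> {0,1,3}, take 0 (0->0 ok)
  t7 'y' -> {2}, take 2 (0->2 ok)
  t8 'x' -> {0,1,3}, take 0 (2->0 ok)
  t9 'x' -> {0,1,3}, take 1 (0->1 ok)
  t10 'x' -> {0,1,3}, take 3 (1->3 ok)
  t11 'x' -> {0,1,3}, take 0 (3->0 ok)
  t12 'x' -> {0,1,3}, take 0 (0->0 ok)
  t13 'y' -> {2}, take 2 (0->2 ok)
  t14 'x' -> {0,1,3}, take 1 (2->1 ok)
  t15 'x' -> {0,1,3}, take 1 (1->1 ok)
  t16 'x' -> {0,1,3}, take 1 (1->1 ok)
  t17 'x' -> {0,1,3}, take 1 (1->1 ok)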